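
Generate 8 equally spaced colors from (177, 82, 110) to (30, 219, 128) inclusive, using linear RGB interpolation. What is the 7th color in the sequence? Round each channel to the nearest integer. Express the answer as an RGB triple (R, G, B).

(51, 199, 125)

With 8 swatches and endpoints inclusive, swatch 7 sits at t = (7 − 1)/(8 − 1) = 6/7 ≈ 0.8571.
R = 177 + 0.8571 × (30 − 177) = 51.006 → 51
G = 82 + 0.8571 × (219 − 82) = 199.423 → 199
B = 110 + 0.8571 × (128 − 110) = 125.428 → 125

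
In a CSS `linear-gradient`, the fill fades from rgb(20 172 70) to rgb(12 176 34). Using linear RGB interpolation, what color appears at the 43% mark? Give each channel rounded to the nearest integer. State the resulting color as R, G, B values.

43% corresponds to t = 0.43.
R = 20 + 0.43 × (12 − 20) = 20 + 0.43 × -8 = 16.56 → 17
G = 172 + 0.43 × (176 − 172) = 172 + 0.43 × 4 = 173.72 → 174
B = 70 + 0.43 × (34 − 70) = 70 + 0.43 × -36 = 54.52 → 55
So the blended color is (17, 174, 55), about #11ae37.

(17, 174, 55)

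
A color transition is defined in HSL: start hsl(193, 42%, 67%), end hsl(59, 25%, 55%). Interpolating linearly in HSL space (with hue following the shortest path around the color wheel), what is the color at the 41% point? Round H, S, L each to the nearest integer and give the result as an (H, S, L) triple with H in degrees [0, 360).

(138, 35, 62)

Hue arc: Δh = 59 − 193 = -134° (|Δh| ≤ 180, already the shorter path).
H = 193 + 0.41 × (-134) = 138.06 → 138°
S = 42 + 0.41 × (25 − 42) = 35.03 → 35%
L = 67 + 0.41 × (55 − 67) = 62.08 → 62%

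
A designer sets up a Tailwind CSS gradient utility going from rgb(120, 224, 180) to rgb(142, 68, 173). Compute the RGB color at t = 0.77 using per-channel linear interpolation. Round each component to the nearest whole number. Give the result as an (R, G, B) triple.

R = 120 + 0.77 × (142 − 120) = 120 + 0.77 × 22 = 136.94 → 137
G = 224 + 0.77 × (68 − 224) = 224 + 0.77 × -156 = 103.88 → 104
B = 180 + 0.77 × (173 − 180) = 180 + 0.77 × -7 = 174.61 → 175

(137, 104, 175)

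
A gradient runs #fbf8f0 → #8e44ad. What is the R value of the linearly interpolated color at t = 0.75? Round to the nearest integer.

R₁ = 251 (from #fbf8f0), R₂ = 142 (from #8e44ad).
R = 251 + 0.75 × (142 − 251) = 169.25 → 169

169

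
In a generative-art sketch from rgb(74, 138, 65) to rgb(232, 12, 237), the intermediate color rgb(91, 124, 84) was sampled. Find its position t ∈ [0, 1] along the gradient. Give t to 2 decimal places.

Invert the lerp on the B channel (largest span, 172): t = (84 − 65) / (237 − 65) = 19/172 = 0.11047.
Check on R: (91 − 74)/(232 − 74) = 0.1076 ✓

0.11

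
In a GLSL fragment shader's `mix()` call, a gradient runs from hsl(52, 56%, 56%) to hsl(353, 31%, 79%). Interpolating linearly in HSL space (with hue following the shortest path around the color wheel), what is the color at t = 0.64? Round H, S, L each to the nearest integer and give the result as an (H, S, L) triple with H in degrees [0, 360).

Hue: 353 − 52 = 301°, but |301| > 180 so the shorter arc goes the other way: Δh = 301 − 360 = -59°.
H = 52 + 0.64 × (-59) = 14.24 → 14°
S = 56 + 0.64 × (31 − 56) = 40 → 40%
L = 56 + 0.64 × (79 − 56) = 70.72 → 71%

(14, 40, 71)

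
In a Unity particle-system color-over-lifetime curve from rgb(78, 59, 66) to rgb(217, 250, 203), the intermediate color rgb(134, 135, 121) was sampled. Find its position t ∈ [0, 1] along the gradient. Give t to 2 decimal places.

Invert the lerp on the G channel (largest span, 191): t = (135 − 59) / (250 − 59) = 76/191 = 0.39791.
Check on R: (134 − 78)/(217 − 78) = 0.4029 ✓

0.40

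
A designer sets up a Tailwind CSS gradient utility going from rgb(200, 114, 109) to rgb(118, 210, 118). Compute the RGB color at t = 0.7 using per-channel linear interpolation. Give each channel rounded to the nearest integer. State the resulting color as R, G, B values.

R = 200 + 0.7 × (118 − 200) = 200 + 0.7 × -82 = 142.6 → 143
G = 114 + 0.7 × (210 − 114) = 114 + 0.7 × 96 = 181.2 → 181
B = 109 + 0.7 × (118 − 109) = 109 + 0.7 × 9 = 115.3 → 115

(143, 181, 115)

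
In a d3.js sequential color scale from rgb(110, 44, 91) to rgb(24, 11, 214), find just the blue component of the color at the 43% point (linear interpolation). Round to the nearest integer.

144

B = 91 + 0.43 × (214 − 91) = 143.89 → 144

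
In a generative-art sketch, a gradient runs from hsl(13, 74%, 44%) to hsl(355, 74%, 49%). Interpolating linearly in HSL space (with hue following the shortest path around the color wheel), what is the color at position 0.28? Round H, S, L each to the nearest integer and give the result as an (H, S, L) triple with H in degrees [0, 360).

(8, 74, 45)

Hue: 355 − 13 = 342°, but |342| > 180 so the shorter arc goes the other way: Δh = 342 − 360 = -18°.
H = 13 + 0.28 × (-18) = 7.96 → 8°
S = 74 + 0.28 × (74 − 74) = 74 → 74%
L = 44 + 0.28 × (49 − 44) = 45.4 → 45%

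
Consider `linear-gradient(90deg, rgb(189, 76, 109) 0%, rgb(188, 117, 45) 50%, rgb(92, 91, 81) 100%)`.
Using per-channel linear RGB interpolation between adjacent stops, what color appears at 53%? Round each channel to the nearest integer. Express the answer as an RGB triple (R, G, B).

53% lies between the 50% and 100% stops, so the local fraction is t = (53 − 50)/(100 − 50) = 3/50 ≈ 0.06.
R = 188 + 0.06 × (92 − 188) = 182.24 → 182
G = 117 + 0.06 × (91 − 117) = 115.44 → 115
B = 45 + 0.06 × (81 − 45) = 47.16 → 47

(182, 115, 47)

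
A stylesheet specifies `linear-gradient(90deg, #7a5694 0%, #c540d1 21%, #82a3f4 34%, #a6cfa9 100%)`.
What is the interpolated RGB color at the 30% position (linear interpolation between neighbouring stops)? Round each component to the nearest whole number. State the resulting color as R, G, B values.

30% lies between the 21% and 34% stops, so the local fraction is t = (30 − 21)/(34 − 21) = 9/13 ≈ 0.6923.
#c540d1 → (197, 64, 209); #82a3f4 → (130, 163, 244).
R = 197 + 0.6923 × (130 − 197) = 150.616 → 151
G = 64 + 0.6923 × (163 − 64) = 132.538 → 133
B = 209 + 0.6923 × (244 − 209) = 233.231 → 233

(151, 133, 233)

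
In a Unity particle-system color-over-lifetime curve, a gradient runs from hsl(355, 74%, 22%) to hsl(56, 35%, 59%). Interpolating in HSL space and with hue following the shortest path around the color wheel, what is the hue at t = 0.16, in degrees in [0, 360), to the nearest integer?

5

Hue: 56 − 355 = -299°, but |-299| > 180 so the shorter arc goes the other way: Δh = -299 + 360 = 61°.
H = 355 + 0.16 × (61) = 364.76 → 365 → 365 mod 360 = 5°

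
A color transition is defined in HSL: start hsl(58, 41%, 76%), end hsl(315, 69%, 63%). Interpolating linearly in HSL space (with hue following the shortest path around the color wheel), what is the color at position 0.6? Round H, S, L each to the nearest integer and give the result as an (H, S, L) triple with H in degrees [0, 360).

Hue: 315 − 58 = 257°, but |257| > 180 so the shorter arc goes the other way: Δh = 257 − 360 = -103°.
H = 58 + 0.6 × (-103) = -3.8 → -4 → -4 mod 360 = 356°
S = 41 + 0.6 × (69 − 41) = 57.8 → 58%
L = 76 + 0.6 × (63 − 76) = 68.2 → 68%

(356, 58, 68)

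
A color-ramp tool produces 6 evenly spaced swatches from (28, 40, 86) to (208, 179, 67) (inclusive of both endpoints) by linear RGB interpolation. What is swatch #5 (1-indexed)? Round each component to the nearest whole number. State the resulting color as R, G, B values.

With 6 swatches and endpoints inclusive, swatch 5 sits at t = (5 − 1)/(6 − 1) = 4/5 ≈ 0.8.
R = 28 + 0.8 × (208 − 28) = 172 → 172
G = 40 + 0.8 × (179 − 40) = 151.2 → 151
B = 86 + 0.8 × (67 − 86) = 70.8 → 71

(172, 151, 71)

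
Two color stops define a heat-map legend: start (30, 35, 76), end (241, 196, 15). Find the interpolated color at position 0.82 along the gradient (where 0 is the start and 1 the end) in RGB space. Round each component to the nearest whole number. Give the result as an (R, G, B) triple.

R = 30 + 0.82 × (241 − 30) = 30 + 0.82 × 211 = 203.02 → 203
G = 35 + 0.82 × (196 − 35) = 35 + 0.82 × 161 = 167.02 → 167
B = 76 + 0.82 × (15 − 76) = 76 + 0.82 × -61 = 25.98 → 26
So the blended color is (203, 167, 26), about #cba71a.

(203, 167, 26)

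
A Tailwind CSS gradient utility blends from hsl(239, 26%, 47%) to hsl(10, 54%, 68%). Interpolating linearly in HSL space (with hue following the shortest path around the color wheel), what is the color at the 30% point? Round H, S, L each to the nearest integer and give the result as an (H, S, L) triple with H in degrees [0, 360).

(278, 34, 53)

Hue: 10 − 239 = -229°, but |-229| > 180 so the shorter arc goes the other way: Δh = -229 + 360 = 131°.
H = 239 + 0.3 × (131) = 278.3 → 278°
S = 26 + 0.3 × (54 − 26) = 34.4 → 34%
L = 47 + 0.3 × (68 − 47) = 53.3 → 53%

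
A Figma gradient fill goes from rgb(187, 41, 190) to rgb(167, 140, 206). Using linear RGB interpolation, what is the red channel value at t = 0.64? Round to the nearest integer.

174

R = 187 + 0.64 × (167 − 187) = 174.2 → 174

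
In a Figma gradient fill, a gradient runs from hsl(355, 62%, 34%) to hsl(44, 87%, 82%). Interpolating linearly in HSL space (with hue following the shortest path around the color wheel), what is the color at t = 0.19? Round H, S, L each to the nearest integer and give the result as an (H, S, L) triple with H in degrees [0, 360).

(4, 67, 43)

Hue: 44 − 355 = -311°, but |-311| > 180 so the shorter arc goes the other way: Δh = -311 + 360 = 49°.
H = 355 + 0.19 × (49) = 364.31 → 364 → 364 mod 360 = 4°
S = 62 + 0.19 × (87 − 62) = 66.75 → 67%
L = 34 + 0.19 × (82 − 34) = 43.12 → 43%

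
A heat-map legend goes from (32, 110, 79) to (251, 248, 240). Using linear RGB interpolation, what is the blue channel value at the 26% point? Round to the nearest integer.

B = 79 + 0.26 × (240 − 79) = 120.86 → 121

121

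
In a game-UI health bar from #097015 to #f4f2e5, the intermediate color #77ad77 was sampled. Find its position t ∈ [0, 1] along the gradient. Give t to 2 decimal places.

Invert the lerp on the R channel (largest span, 235): t = (119 − 9) / (244 − 9) = 110/235 = 0.46809.
Check on G: (173 − 112)/(242 − 112) = 0.4692 ✓

0.47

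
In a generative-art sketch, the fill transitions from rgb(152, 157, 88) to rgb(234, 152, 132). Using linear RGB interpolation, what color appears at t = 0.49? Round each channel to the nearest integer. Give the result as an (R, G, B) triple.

R = 152 + 0.49 × (234 − 152) = 152 + 0.49 × 82 = 192.18 → 192
G = 157 + 0.49 × (152 − 157) = 157 + 0.49 × -5 = 154.55 → 155
B = 88 + 0.49 × (132 − 88) = 88 + 0.49 × 44 = 109.56 → 110

(192, 155, 110)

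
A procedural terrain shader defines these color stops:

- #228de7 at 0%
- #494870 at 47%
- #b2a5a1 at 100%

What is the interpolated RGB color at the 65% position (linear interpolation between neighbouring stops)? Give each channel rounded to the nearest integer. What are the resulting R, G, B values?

65% lies between the 47% and 100% stops, so the local fraction is t = (65 − 47)/(100 − 47) = 18/53 ≈ 0.3396.
#494870 → (73, 72, 112); #b2a5a1 → (178, 165, 161).
R = 73 + 0.3396 × (178 − 73) = 108.658 → 109
G = 72 + 0.3396 × (165 − 72) = 103.583 → 104
B = 112 + 0.3396 × (161 − 112) = 128.64 → 129

(109, 104, 129)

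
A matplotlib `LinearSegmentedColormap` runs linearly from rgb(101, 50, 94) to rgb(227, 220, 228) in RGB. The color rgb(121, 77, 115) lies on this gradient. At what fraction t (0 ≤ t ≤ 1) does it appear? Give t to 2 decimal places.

Invert the lerp on the G channel (largest span, 170): t = (77 − 50) / (220 − 50) = 27/170 = 0.15882.
Check on R: (121 − 101)/(227 − 101) = 0.1587 ✓

0.16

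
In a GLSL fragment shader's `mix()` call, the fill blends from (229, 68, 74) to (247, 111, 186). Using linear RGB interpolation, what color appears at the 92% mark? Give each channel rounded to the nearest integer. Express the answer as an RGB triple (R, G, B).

92% corresponds to t = 0.92.
R = 229 + 0.92 × (247 − 229) = 229 + 0.92 × 18 = 245.56 → 246
G = 68 + 0.92 × (111 − 68) = 68 + 0.92 × 43 = 107.56 → 108
B = 74 + 0.92 × (186 − 74) = 74 + 0.92 × 112 = 177.04 → 177
So the blended color is (246, 108, 177), about #f66cb1.

(246, 108, 177)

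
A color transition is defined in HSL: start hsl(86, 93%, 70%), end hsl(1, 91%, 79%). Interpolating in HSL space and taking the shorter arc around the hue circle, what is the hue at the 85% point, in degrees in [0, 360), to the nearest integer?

14

Hue arc: Δh = 1 − 86 = -85° (|Δh| ≤ 180, already the shorter path).
H = 86 + 0.85 × (-85) = 13.75 → 14°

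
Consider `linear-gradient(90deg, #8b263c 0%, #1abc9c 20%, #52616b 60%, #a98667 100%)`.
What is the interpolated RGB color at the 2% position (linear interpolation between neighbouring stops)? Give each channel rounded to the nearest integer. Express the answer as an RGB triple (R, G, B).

(128, 53, 70)

2% lies between the 0% and 20% stops, so the local fraction is t = (2 − 0)/(20 − 0) = 2/20 ≈ 0.1.
#8b263c → (139, 38, 60); #1abc9c → (26, 188, 156).
R = 139 + 0.1 × (26 − 139) = 127.7 → 128
G = 38 + 0.1 × (188 − 38) = 53 → 53
B = 60 + 0.1 × (156 − 60) = 69.6 → 70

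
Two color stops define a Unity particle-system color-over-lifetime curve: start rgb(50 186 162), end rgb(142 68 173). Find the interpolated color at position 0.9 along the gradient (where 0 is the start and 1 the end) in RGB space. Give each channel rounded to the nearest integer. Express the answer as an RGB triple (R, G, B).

(133, 80, 172)

R = 50 + 0.9 × (142 − 50) = 50 + 0.9 × 92 = 132.8 → 133
G = 186 + 0.9 × (68 − 186) = 186 + 0.9 × -118 = 79.8 → 80
B = 162 + 0.9 × (173 − 162) = 162 + 0.9 × 11 = 171.9 → 172
So the blended color is (133, 80, 172), about #8550ac.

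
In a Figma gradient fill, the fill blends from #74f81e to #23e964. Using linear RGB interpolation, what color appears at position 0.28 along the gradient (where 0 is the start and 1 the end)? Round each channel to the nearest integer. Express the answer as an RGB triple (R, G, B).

#74f81e → (116, 248, 30); #23e964 → (35, 233, 100).
R = 116 + 0.28 × (35 − 116) = 116 + 0.28 × -81 = 93.32 → 93
G = 248 + 0.28 × (233 − 248) = 248 + 0.28 × -15 = 243.8 → 244
B = 30 + 0.28 × (100 − 30) = 30 + 0.28 × 70 = 49.6 → 50
So the blended color is (93, 244, 50), about #5df432.

(93, 244, 50)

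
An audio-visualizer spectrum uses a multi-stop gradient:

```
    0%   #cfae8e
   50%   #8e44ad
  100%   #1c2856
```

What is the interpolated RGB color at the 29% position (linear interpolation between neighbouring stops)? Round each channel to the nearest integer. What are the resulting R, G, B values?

(169, 113, 160)

29% lies between the 0% and 50% stops, so the local fraction is t = (29 − 0)/(50 − 0) = 29/50 ≈ 0.58.
#cfae8e → (207, 174, 142); #8e44ad → (142, 68, 173).
R = 207 + 0.58 × (142 − 207) = 169.3 → 169
G = 174 + 0.58 × (68 − 174) = 112.52 → 113
B = 142 + 0.58 × (173 − 142) = 159.98 → 160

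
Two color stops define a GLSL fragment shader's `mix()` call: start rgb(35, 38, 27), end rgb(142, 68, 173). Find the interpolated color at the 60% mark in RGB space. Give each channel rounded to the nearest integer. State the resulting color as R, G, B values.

(99, 56, 115)

60% corresponds to t = 0.6.
R = 35 + 0.6 × (142 − 35) = 35 + 0.6 × 107 = 99.2 → 99
G = 38 + 0.6 × (68 − 38) = 38 + 0.6 × 30 = 56 → 56
B = 27 + 0.6 × (173 − 27) = 27 + 0.6 × 146 = 114.6 → 115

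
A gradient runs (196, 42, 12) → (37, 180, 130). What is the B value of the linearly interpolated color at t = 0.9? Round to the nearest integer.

B = 12 + 0.9 × (130 − 12) = 118.2 → 118

118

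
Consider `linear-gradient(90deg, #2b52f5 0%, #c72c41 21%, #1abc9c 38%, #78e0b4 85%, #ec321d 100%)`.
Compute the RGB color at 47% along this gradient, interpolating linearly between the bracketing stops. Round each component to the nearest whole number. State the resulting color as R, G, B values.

(44, 195, 161)

47% lies between the 38% and 85% stops, so the local fraction is t = (47 − 38)/(85 − 38) = 9/47 ≈ 0.1915.
#1abc9c → (26, 188, 156); #78e0b4 → (120, 224, 180).
R = 26 + 0.1915 × (120 − 26) = 44.001 → 44
G = 188 + 0.1915 × (224 − 188) = 194.894 → 195
B = 156 + 0.1915 × (180 − 156) = 160.596 → 161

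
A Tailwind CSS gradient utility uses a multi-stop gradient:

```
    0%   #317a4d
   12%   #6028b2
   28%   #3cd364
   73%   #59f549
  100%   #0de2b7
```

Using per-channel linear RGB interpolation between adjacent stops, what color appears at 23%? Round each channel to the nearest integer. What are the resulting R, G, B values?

23% lies between the 12% and 28% stops, so the local fraction is t = (23 − 12)/(28 − 12) = 11/16 ≈ 0.6875.
#6028b2 → (96, 40, 178); #3cd364 → (60, 211, 100).
R = 96 + 0.6875 × (60 − 96) = 71.25 → 71
G = 40 + 0.6875 × (211 − 40) = 157.562 → 158
B = 178 + 0.6875 × (100 − 178) = 124.375 → 124

(71, 158, 124)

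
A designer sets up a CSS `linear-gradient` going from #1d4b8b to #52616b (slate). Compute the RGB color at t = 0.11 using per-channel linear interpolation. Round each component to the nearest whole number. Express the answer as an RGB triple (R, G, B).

#1d4b8b → (29, 75, 139); #52616b → (82, 97, 107).
R = 29 + 0.11 × (82 − 29) = 29 + 0.11 × 53 = 34.83 → 35
G = 75 + 0.11 × (97 − 75) = 75 + 0.11 × 22 = 77.42 → 77
B = 139 + 0.11 × (107 − 139) = 139 + 0.11 × -32 = 135.48 → 135

(35, 77, 135)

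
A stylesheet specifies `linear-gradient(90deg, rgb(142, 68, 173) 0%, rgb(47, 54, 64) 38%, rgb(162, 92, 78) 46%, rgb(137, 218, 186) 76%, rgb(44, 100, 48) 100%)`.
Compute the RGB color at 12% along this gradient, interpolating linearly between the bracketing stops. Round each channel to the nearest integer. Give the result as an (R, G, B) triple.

(112, 64, 139)

12% lies between the 0% and 38% stops, so the local fraction is t = (12 − 0)/(38 − 0) = 12/38 ≈ 0.3158.
R = 142 + 0.3158 × (47 − 142) = 111.999 → 112
G = 68 + 0.3158 × (54 − 68) = 63.579 → 64
B = 173 + 0.3158 × (64 − 173) = 138.578 → 139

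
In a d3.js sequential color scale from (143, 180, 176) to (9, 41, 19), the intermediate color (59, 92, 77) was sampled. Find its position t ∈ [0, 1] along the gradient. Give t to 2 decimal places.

0.63

Invert the lerp on the B channel (largest span, 157): t = (77 − 176) / (19 − 176) = -99/-157 = 0.63057.
Check on R: (59 − 143)/(9 − 143) = 0.6269 ✓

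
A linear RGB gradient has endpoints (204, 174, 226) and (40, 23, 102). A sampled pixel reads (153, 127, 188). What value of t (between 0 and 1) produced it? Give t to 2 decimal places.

0.31

Invert the lerp on the R channel (largest span, 164): t = (153 − 204) / (40 − 204) = -51/-164 = 0.31098.
Check on G: (127 − 174)/(23 − 174) = 0.3113 ✓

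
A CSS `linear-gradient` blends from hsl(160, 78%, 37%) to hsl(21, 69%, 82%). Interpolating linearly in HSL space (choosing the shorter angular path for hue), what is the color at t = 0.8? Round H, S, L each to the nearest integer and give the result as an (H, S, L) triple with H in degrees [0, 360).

Hue arc: Δh = 21 − 160 = -139° (|Δh| ≤ 180, already the shorter path).
H = 160 + 0.8 × (-139) = 48.8 → 49°
S = 78 + 0.8 × (69 − 78) = 70.8 → 71%
L = 37 + 0.8 × (82 − 37) = 73 → 73%

(49, 71, 73)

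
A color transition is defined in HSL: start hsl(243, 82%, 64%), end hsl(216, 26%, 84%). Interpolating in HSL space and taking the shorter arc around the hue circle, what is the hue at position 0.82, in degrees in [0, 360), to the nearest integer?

Hue arc: Δh = 216 − 243 = -27° (|Δh| ≤ 180, already the shorter path).
H = 243 + 0.82 × (-27) = 220.86 → 221°

221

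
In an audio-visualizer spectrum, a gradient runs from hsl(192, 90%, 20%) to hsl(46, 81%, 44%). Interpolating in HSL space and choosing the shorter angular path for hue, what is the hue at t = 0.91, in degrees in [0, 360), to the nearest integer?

59

Hue arc: Δh = 46 − 192 = -146° (|Δh| ≤ 180, already the shorter path).
H = 192 + 0.91 × (-146) = 59.14 → 59°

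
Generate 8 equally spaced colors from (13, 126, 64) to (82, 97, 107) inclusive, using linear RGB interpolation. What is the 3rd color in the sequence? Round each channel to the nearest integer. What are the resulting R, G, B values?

(33, 118, 76)

With 8 swatches and endpoints inclusive, swatch 3 sits at t = (3 − 1)/(8 − 1) = 2/7 ≈ 0.2857.
R = 13 + 0.2857 × (82 − 13) = 32.713 → 33
G = 126 + 0.2857 × (97 − 126) = 117.715 → 118
B = 64 + 0.2857 × (107 − 64) = 76.285 → 76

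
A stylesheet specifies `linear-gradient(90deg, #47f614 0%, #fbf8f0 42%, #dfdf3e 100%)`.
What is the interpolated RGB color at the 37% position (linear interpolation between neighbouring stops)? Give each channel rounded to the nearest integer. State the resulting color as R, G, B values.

37% lies between the 0% and 42% stops, so the local fraction is t = (37 − 0)/(42 − 0) = 37/42 ≈ 0.881.
#47f614 → (71, 246, 20); #fbf8f0 → (251, 248, 240).
R = 71 + 0.881 × (251 − 71) = 229.58 → 230
G = 246 + 0.881 × (248 − 246) = 247.762 → 248
B = 20 + 0.881 × (240 − 20) = 213.82 → 214

(230, 248, 214)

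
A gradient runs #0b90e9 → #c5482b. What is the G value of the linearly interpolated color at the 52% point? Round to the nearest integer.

G₁ = 144 (from #0b90e9), G₂ = 72 (from #c5482b).
G = 144 + 0.52 × (72 − 144) = 106.56 → 107

107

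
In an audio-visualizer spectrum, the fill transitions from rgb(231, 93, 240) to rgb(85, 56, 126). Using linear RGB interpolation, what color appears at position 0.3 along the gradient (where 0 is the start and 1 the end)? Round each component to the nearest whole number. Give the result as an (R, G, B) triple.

(187, 82, 206)

R = 231 + 0.3 × (85 − 231) = 231 + 0.3 × -146 = 187.2 → 187
G = 93 + 0.3 × (56 − 93) = 93 + 0.3 × -37 = 81.9 → 82
B = 240 + 0.3 × (126 − 240) = 240 + 0.3 × -114 = 205.8 → 206
So the blended color is (187, 82, 206), about #bb52ce.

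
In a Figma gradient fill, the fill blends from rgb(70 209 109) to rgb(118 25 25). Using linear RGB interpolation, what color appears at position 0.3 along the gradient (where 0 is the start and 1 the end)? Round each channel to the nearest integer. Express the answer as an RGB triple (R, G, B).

(84, 154, 84)

R = 70 + 0.3 × (118 − 70) = 70 + 0.3 × 48 = 84.4 → 84
G = 209 + 0.3 × (25 − 209) = 209 + 0.3 × -184 = 153.8 → 154
B = 109 + 0.3 × (25 − 109) = 109 + 0.3 × -84 = 83.8 → 84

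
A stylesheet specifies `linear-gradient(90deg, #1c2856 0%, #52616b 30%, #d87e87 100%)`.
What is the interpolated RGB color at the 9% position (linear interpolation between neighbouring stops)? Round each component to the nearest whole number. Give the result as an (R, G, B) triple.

9% lies between the 0% and 30% stops, so the local fraction is t = (9 − 0)/(30 − 0) = 9/30 ≈ 0.3.
#1c2856 → (28, 40, 86); #52616b → (82, 97, 107).
R = 28 + 0.3 × (82 − 28) = 44.2 → 44
G = 40 + 0.3 × (97 − 40) = 57.1 → 57
B = 86 + 0.3 × (107 − 86) = 92.3 → 92

(44, 57, 92)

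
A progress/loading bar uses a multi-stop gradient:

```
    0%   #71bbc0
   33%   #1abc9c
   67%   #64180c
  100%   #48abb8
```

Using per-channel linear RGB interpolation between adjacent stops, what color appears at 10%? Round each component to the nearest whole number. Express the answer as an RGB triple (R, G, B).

(87, 187, 181)

10% lies between the 0% and 33% stops, so the local fraction is t = (10 − 0)/(33 − 0) = 10/33 ≈ 0.303.
#71bbc0 → (113, 187, 192); #1abc9c → (26, 188, 156).
R = 113 + 0.303 × (26 − 113) = 86.639 → 87
G = 187 + 0.303 × (188 − 187) = 187.303 → 187
B = 192 + 0.303 × (156 − 192) = 181.092 → 181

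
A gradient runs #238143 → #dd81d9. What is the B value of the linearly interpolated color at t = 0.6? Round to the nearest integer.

B₁ = 67 (from #238143), B₂ = 217 (from #dd81d9).
B = 67 + 0.6 × (217 − 67) = 157 → 157

157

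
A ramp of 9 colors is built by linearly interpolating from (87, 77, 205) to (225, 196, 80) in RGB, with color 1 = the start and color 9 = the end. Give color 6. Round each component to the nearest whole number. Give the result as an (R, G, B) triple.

(173, 151, 127)

With 9 swatches and endpoints inclusive, swatch 6 sits at t = (6 − 1)/(9 − 1) = 5/8 ≈ 0.625.
R = 87 + 0.625 × (225 − 87) = 173.25 → 173
G = 77 + 0.625 × (196 − 77) = 151.375 → 151
B = 205 + 0.625 × (80 − 205) = 126.875 → 127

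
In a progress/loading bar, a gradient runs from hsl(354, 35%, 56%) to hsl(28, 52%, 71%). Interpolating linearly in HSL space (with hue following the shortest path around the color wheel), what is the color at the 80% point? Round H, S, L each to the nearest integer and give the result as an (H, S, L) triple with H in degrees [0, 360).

Hue: 28 − 354 = -326°, but |-326| > 180 so the shorter arc goes the other way: Δh = -326 + 360 = 34°.
H = 354 + 0.8 × (34) = 381.2 → 381 → 381 mod 360 = 21°
S = 35 + 0.8 × (52 − 35) = 48.6 → 49%
L = 56 + 0.8 × (71 − 56) = 68 → 68%

(21, 49, 68)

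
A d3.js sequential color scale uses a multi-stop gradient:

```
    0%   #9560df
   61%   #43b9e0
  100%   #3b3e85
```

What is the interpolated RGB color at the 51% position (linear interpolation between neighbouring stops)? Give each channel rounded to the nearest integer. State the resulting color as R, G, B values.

51% lies between the 0% and 61% stops, so the local fraction is t = (51 − 0)/(61 − 0) = 51/61 ≈ 0.8361.
#9560df → (149, 96, 223); #43b9e0 → (67, 185, 224).
R = 149 + 0.8361 × (67 − 149) = 80.44 → 80
G = 96 + 0.8361 × (185 − 96) = 170.413 → 170
B = 223 + 0.8361 × (224 − 223) = 223.836 → 224

(80, 170, 224)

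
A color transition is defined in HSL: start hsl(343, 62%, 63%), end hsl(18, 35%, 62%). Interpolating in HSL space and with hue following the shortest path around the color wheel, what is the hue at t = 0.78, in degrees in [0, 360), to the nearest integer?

Hue: 18 − 343 = -325°, but |-325| > 180 so the shorter arc goes the other way: Δh = -325 + 360 = 35°.
H = 343 + 0.78 × (35) = 370.3 → 370 → 370 mod 360 = 10°

10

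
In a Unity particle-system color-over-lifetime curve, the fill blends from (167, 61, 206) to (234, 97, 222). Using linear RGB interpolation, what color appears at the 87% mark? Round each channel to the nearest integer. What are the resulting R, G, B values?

(225, 92, 220)

87% corresponds to t = 0.87.
R = 167 + 0.87 × (234 − 167) = 167 + 0.87 × 67 = 225.29 → 225
G = 61 + 0.87 × (97 − 61) = 61 + 0.87 × 36 = 92.32 → 92
B = 206 + 0.87 × (222 − 206) = 206 + 0.87 × 16 = 219.92 → 220
So the blended color is (225, 92, 220), about #e15cdc.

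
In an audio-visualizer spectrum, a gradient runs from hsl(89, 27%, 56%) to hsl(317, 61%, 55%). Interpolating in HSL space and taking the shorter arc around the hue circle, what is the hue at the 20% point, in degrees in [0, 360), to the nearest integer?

63

Hue: 317 − 89 = 228°, but |228| > 180 so the shorter arc goes the other way: Δh = 228 − 360 = -132°.
H = 89 + 0.2 × (-132) = 62.6 → 63°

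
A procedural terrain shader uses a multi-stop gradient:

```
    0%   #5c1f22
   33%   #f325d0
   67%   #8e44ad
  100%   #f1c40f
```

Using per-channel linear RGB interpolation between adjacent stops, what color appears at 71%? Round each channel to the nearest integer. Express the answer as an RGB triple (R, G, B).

(154, 84, 154)

71% lies between the 67% and 100% stops, so the local fraction is t = (71 − 67)/(100 − 67) = 4/33 ≈ 0.1212.
#8e44ad → (142, 68, 173); #f1c40f → (241, 196, 15).
R = 142 + 0.1212 × (241 − 142) = 153.999 → 154
G = 68 + 0.1212 × (196 − 68) = 83.514 → 84
B = 173 + 0.1212 × (15 − 173) = 153.85 → 154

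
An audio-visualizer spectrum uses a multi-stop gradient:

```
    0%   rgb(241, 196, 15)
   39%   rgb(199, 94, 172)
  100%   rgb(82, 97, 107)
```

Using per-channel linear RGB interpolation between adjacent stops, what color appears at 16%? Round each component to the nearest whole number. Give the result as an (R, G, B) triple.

16% lies between the 0% and 39% stops, so the local fraction is t = (16 − 0)/(39 − 0) = 16/39 ≈ 0.4103.
R = 241 + 0.4103 × (199 − 241) = 223.767 → 224
G = 196 + 0.4103 × (94 − 196) = 154.149 → 154
B = 15 + 0.4103 × (172 − 15) = 79.417 → 79

(224, 154, 79)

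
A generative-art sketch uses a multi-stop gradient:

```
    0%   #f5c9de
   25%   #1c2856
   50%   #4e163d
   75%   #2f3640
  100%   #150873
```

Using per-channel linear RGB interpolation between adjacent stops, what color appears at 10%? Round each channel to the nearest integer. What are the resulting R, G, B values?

10% lies between the 0% and 25% stops, so the local fraction is t = (10 − 0)/(25 − 0) = 10/25 ≈ 0.4.
#f5c9de → (245, 201, 222); #1c2856 → (28, 40, 86).
R = 245 + 0.4 × (28 − 245) = 158.2 → 158
G = 201 + 0.4 × (40 − 201) = 136.6 → 137
B = 222 + 0.4 × (86 − 222) = 167.6 → 168

(158, 137, 168)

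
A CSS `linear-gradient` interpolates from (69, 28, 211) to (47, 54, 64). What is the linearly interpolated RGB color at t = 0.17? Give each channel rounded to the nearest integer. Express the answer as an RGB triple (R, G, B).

R = 69 + 0.17 × (47 − 69) = 69 + 0.17 × -22 = 65.26 → 65
G = 28 + 0.17 × (54 − 28) = 28 + 0.17 × 26 = 32.42 → 32
B = 211 + 0.17 × (64 − 211) = 211 + 0.17 × -147 = 186.01 → 186
So the blended color is (65, 32, 186), about #4120ba.

(65, 32, 186)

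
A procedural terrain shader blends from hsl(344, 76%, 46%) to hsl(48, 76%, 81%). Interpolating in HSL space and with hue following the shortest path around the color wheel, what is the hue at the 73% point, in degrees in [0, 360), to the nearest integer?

31

Hue: 48 − 344 = -296°, but |-296| > 180 so the shorter arc goes the other way: Δh = -296 + 360 = 64°.
H = 344 + 0.73 × (64) = 390.72 → 391 → 391 mod 360 = 31°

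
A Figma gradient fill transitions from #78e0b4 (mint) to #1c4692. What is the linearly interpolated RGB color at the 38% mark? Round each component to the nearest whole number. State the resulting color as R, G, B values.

#78e0b4 → (120, 224, 180); #1c4692 → (28, 70, 146).
38% corresponds to t = 0.38.
R = 120 + 0.38 × (28 − 120) = 120 + 0.38 × -92 = 85.04 → 85
G = 224 + 0.38 × (70 − 224) = 224 + 0.38 × -154 = 165.48 → 165
B = 180 + 0.38 × (146 − 180) = 180 + 0.38 × -34 = 167.08 → 167

(85, 165, 167)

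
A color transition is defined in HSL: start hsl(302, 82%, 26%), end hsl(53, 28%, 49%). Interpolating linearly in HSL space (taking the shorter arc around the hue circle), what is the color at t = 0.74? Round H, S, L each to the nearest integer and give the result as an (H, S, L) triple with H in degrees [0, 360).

(24, 42, 43)

Hue: 53 − 302 = -249°, but |-249| > 180 so the shorter arc goes the other way: Δh = -249 + 360 = 111°.
H = 302 + 0.74 × (111) = 384.14 → 384 → 384 mod 360 = 24°
S = 82 + 0.74 × (28 − 82) = 42.04 → 42%
L = 26 + 0.74 × (49 − 26) = 43.02 → 43%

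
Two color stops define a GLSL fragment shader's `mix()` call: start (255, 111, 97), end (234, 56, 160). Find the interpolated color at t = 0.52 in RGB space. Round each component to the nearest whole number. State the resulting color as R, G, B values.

(244, 82, 130)

R = 255 + 0.52 × (234 − 255) = 255 + 0.52 × -21 = 244.08 → 244
G = 111 + 0.52 × (56 − 111) = 111 + 0.52 × -55 = 82.4 → 82
B = 97 + 0.52 × (160 − 97) = 97 + 0.52 × 63 = 129.76 → 130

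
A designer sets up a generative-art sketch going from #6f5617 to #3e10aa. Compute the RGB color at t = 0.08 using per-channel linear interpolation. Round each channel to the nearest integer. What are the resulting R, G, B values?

#6f5617 → (111, 86, 23); #3e10aa → (62, 16, 170).
R = 111 + 0.08 × (62 − 111) = 111 + 0.08 × -49 = 107.08 → 107
G = 86 + 0.08 × (16 − 86) = 86 + 0.08 × -70 = 80.4 → 80
B = 23 + 0.08 × (170 − 23) = 23 + 0.08 × 147 = 34.76 → 35

(107, 80, 35)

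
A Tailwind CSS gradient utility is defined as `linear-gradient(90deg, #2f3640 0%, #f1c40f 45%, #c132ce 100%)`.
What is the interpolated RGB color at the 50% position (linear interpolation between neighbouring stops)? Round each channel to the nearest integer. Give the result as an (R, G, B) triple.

50% lies between the 45% and 100% stops, so the local fraction is t = (50 − 45)/(100 − 45) = 5/55 ≈ 0.0909.
#f1c40f → (241, 196, 15); #c132ce → (193, 50, 206).
R = 241 + 0.0909 × (193 − 241) = 236.637 → 237
G = 196 + 0.0909 × (50 − 196) = 182.729 → 183
B = 15 + 0.0909 × (206 − 15) = 32.362 → 32

(237, 183, 32)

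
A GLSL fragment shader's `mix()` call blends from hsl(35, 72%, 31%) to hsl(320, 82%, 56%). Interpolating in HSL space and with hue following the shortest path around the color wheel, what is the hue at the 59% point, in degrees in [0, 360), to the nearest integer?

351

Hue: 320 − 35 = 285°, but |285| > 180 so the shorter arc goes the other way: Δh = 285 − 360 = -75°.
H = 35 + 0.59 × (-75) = -9.25 → -9 → -9 mod 360 = 351°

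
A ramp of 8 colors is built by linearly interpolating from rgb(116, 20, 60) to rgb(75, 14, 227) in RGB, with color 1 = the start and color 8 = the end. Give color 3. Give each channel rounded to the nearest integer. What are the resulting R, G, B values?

(104, 18, 108)

With 8 swatches and endpoints inclusive, swatch 3 sits at t = (3 − 1)/(8 − 1) = 2/7 ≈ 0.2857.
R = 116 + 0.2857 × (75 − 116) = 104.286 → 104
G = 20 + 0.2857 × (14 − 20) = 18.286 → 18
B = 60 + 0.2857 × (227 − 60) = 107.712 → 108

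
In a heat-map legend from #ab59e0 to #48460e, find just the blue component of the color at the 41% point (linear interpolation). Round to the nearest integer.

B₁ = 224 (from #ab59e0), B₂ = 14 (from #48460e).
B = 224 + 0.41 × (14 − 224) = 137.9 → 138

138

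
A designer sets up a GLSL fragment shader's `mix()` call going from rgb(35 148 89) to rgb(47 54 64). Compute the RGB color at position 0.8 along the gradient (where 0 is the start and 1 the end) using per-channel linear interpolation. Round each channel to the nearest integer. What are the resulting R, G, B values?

R = 35 + 0.8 × (47 − 35) = 35 + 0.8 × 12 = 44.6 → 45
G = 148 + 0.8 × (54 − 148) = 148 + 0.8 × -94 = 72.8 → 73
B = 89 + 0.8 × (64 − 89) = 89 + 0.8 × -25 = 69 → 69

(45, 73, 69)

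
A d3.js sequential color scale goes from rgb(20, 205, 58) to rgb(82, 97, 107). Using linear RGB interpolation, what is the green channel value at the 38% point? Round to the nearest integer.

G = 205 + 0.38 × (97 − 205) = 163.96 → 164

164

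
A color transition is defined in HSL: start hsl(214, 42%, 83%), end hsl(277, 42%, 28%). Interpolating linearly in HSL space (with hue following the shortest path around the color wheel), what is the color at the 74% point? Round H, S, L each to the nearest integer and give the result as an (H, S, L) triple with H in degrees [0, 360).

Hue arc: Δh = 277 − 214 = 63° (|Δh| ≤ 180, already the shorter path).
H = 214 + 0.74 × (63) = 260.62 → 261°
S = 42 + 0.74 × (42 − 42) = 42 → 42%
L = 83 + 0.74 × (28 − 83) = 42.3 → 42%

(261, 42, 42)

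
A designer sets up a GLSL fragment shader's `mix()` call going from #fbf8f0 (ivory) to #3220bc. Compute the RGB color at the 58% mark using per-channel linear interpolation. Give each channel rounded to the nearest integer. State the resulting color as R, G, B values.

(134, 123, 210)

#fbf8f0 → (251, 248, 240); #3220bc → (50, 32, 188).
58% corresponds to t = 0.58.
R = 251 + 0.58 × (50 − 251) = 251 + 0.58 × -201 = 134.42 → 134
G = 248 + 0.58 × (32 − 248) = 248 + 0.58 × -216 = 122.72 → 123
B = 240 + 0.58 × (188 − 240) = 240 + 0.58 × -52 = 209.84 → 210
So the blended color is (134, 123, 210), about #867bd2.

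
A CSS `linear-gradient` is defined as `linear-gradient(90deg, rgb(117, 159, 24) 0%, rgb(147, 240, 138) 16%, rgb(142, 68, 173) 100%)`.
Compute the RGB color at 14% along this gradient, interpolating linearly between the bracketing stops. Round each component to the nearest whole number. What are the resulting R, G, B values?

(143, 230, 124)

14% lies between the 0% and 16% stops, so the local fraction is t = (14 − 0)/(16 − 0) = 14/16 ≈ 0.875.
R = 117 + 0.875 × (147 − 117) = 143.25 → 143
G = 159 + 0.875 × (240 − 159) = 229.875 → 230
B = 24 + 0.875 × (138 − 24) = 123.75 → 124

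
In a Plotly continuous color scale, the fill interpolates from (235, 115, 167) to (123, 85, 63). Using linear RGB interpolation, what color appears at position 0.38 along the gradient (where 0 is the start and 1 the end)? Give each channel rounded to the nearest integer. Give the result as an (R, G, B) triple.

R = 235 + 0.38 × (123 − 235) = 235 + 0.38 × -112 = 192.44 → 192
G = 115 + 0.38 × (85 − 115) = 115 + 0.38 × -30 = 103.6 → 104
B = 167 + 0.38 × (63 − 167) = 167 + 0.38 × -104 = 127.48 → 127
So the blended color is (192, 104, 127), about #c0687f.

(192, 104, 127)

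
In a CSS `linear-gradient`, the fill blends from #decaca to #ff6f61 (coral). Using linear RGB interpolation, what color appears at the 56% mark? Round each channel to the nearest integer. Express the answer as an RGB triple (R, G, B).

(240, 151, 143)

#decaca → (222, 202, 202); #ff6f61 → (255, 111, 97).
56% corresponds to t = 0.56.
R = 222 + 0.56 × (255 − 222) = 222 + 0.56 × 33 = 240.48 → 240
G = 202 + 0.56 × (111 − 202) = 202 + 0.56 × -91 = 151.04 → 151
B = 202 + 0.56 × (97 − 202) = 202 + 0.56 × -105 = 143.2 → 143
So the blended color is (240, 151, 143), about #f0978f.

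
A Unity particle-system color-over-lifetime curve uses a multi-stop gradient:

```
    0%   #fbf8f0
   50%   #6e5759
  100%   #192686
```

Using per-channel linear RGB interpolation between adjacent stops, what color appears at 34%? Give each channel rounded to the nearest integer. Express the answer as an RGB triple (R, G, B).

34% lies between the 0% and 50% stops, so the local fraction is t = (34 − 0)/(50 − 0) = 34/50 ≈ 0.68.
#fbf8f0 → (251, 248, 240); #6e5759 → (110, 87, 89).
R = 251 + 0.68 × (110 − 251) = 155.12 → 155
G = 248 + 0.68 × (87 − 248) = 138.52 → 139
B = 240 + 0.68 × (89 − 240) = 137.32 → 137

(155, 139, 137)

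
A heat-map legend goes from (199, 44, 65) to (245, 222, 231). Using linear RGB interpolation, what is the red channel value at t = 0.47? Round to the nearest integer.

221

R = 199 + 0.47 × (245 − 199) = 220.62 → 221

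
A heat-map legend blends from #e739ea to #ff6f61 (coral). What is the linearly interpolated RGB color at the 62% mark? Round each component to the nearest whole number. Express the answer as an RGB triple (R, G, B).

#e739ea → (231, 57, 234); #ff6f61 → (255, 111, 97).
62% corresponds to t = 0.62.
R = 231 + 0.62 × (255 − 231) = 231 + 0.62 × 24 = 245.88 → 246
G = 57 + 0.62 × (111 − 57) = 57 + 0.62 × 54 = 90.48 → 90
B = 234 + 0.62 × (97 − 234) = 234 + 0.62 × -137 = 149.06 → 149

(246, 90, 149)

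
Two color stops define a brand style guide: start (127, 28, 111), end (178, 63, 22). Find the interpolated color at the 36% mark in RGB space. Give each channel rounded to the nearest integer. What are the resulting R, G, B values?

(145, 41, 79)

36% corresponds to t = 0.36.
R = 127 + 0.36 × (178 − 127) = 127 + 0.36 × 51 = 145.36 → 145
G = 28 + 0.36 × (63 − 28) = 28 + 0.36 × 35 = 40.6 → 41
B = 111 + 0.36 × (22 − 111) = 111 + 0.36 × -89 = 78.96 → 79
So the blended color is (145, 41, 79), about #91294f.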